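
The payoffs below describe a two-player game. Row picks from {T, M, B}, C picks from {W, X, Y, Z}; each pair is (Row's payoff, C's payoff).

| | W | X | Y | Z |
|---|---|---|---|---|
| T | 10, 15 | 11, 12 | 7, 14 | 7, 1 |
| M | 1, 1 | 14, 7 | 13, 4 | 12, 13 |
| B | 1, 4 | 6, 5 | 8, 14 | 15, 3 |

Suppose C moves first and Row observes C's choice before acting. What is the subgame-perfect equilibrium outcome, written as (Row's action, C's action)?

Backward induction with C moving first.
- W: BR = T, leader payoff 15.
- X: BR = M, leader payoff 7.
- Y: BR = M, leader payoff 4.
- Z: BR = B, leader payoff 3.
C's induced payoffs are 15, 7, 4, 3, so C commits to W. Subgame-perfect outcome: (T, W) with payoffs (10, 15).

(T, W)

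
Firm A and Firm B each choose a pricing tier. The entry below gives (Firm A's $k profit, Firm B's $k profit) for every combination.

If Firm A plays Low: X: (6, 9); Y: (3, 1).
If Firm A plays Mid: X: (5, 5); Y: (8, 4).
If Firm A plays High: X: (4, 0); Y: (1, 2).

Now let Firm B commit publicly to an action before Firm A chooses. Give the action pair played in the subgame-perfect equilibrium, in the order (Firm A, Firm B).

(Low, X)

Backward induction with Firm B moving first.
- X → Firm A plays Low (best of 6, 5, 4); Firm B gets 9.
- Y → Firm A plays Mid (best of 3, 8, 1); Firm B gets 4.
Firm B's induced payoffs are 9, 4, so Firm B commits to X. Subgame-perfect outcome: (Low, X) with payoffs (6, 9).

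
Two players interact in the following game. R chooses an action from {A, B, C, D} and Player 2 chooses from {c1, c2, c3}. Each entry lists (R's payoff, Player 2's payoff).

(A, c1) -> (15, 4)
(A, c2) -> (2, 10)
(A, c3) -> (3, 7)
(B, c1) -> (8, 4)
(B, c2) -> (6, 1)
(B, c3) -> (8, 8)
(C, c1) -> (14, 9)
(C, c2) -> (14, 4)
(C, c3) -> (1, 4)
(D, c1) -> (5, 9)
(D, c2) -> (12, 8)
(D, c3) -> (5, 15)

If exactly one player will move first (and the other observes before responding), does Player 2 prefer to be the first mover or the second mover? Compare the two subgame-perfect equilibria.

If R leads: Player 2's best replies are A→c2, B→c3, C→c1, D→c3; R's induced payoffs 2, 8, 14, 5; outcome (C, c1), payoffs (14, 9).
If Player 2 leads: R's best replies are c1→A, c2→C, c3→B; Player 2's induced payoffs 4, 4, 8; outcome (B, c3), payoffs (8, 8).
Player 2 gets 8 moving first and 9 moving second, so Player 2 prefers to move second.

second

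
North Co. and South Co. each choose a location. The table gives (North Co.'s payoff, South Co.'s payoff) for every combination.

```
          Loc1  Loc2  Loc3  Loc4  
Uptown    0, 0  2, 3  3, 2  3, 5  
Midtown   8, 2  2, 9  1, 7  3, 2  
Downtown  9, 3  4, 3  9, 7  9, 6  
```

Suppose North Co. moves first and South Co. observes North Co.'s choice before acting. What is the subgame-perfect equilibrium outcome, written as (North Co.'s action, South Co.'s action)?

(Downtown, Loc3)

Backward induction with North Co. moving first.
- Uptown: BR = Loc4, leader payoff 3.
- Midtown: BR = Loc2, leader payoff 2.
- Downtown: BR = Loc3, leader payoff 9.
Maximizing over 3, 2, 9, North Co. chooses Downtown. Subgame-perfect outcome: (Downtown, Loc3) with payoffs (9, 7).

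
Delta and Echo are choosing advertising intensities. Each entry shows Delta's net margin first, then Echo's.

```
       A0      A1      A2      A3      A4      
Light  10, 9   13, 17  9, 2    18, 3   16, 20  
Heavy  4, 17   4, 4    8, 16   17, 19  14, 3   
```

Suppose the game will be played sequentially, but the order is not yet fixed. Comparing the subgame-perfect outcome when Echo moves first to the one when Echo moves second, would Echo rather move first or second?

first

If Delta leads: Echo's best replies are Light→A4, Heavy→A3; Delta's induced payoffs 16, 17; outcome (Heavy, A3), payoffs (17, 19).
If Echo leads: Delta's best replies are A0→Light, A1→Light, A2→Light, A3→Light, A4→Light; Echo's induced payoffs 9, 17, 2, 3, 20; outcome (Light, A4), payoffs (16, 20).
Echo gets 20 moving first and 19 moving second, so Echo prefers to move first.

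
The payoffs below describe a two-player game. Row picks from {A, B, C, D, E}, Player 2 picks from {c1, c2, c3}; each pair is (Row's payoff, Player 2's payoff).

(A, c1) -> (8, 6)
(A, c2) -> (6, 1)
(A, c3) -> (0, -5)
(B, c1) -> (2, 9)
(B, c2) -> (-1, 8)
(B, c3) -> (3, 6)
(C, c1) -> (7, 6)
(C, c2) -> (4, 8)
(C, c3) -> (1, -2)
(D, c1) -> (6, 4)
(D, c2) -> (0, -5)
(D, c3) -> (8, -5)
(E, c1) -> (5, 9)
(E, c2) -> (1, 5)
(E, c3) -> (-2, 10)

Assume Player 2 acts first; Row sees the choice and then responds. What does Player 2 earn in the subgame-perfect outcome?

Solve by backward induction (Player 2 leads).
- c1: BR = A, leader payoff 6.
- c2: BR = A, leader payoff 1.
- c3: BR = D, leader payoff -5.
Player 2's induced payoffs are 6, 1, -5, so Player 2 commits to c1. Subgame-perfect outcome: (A, c1) with payoffs (8, 6).

6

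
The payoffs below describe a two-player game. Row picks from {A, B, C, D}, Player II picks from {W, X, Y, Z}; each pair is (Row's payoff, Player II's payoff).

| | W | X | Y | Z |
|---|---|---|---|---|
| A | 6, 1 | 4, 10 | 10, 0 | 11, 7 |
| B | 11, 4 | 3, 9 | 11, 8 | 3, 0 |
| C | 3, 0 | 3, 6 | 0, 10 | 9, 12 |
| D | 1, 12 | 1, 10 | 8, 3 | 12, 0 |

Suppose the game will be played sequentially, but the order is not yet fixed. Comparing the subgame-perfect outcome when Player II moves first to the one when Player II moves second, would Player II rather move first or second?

second

If Row leads: Player II's best replies are A→X, B→X, C→Z, D→W; Row's induced payoffs 4, 3, 9, 1; outcome (C, Z), payoffs (9, 12).
If Player II leads: Row's best replies are W→B, X→A, Y→B, Z→D; Player II's induced payoffs 4, 10, 8, 0; outcome (A, X), payoffs (4, 10).
Player II gets 10 moving first and 12 moving second, so Player II prefers to move second.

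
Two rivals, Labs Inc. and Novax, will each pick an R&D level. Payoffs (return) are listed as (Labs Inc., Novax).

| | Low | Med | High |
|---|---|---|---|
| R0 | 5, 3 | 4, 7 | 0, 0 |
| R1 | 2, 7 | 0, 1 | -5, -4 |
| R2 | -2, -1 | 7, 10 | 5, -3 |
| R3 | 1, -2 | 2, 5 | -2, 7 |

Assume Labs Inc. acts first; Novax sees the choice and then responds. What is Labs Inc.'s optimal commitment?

R2

Solve by backward induction (Labs Inc. leads).
- R0 → Novax plays Med (best of 3, 7, 0); Labs Inc. gets 4.
- R1 → Novax plays Low (best of 7, 1, -4); Labs Inc. gets 2.
- R2 → Novax plays Med (best of -1, 10, -3); Labs Inc. gets 7.
- R3 → Novax plays High (best of -2, 5, 7); Labs Inc. gets -2.
Among 4, 2, 7, -2, the best is 7 at R2. Subgame-perfect outcome: (R2, Med) with payoffs (7, 10).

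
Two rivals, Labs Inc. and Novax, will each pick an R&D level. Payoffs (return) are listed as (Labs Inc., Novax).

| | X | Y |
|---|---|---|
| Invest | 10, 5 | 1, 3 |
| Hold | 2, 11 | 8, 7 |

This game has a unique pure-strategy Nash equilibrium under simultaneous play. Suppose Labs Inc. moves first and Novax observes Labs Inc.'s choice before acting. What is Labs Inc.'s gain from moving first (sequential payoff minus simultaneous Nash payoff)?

0

Work backward from Novax's decision.
- Invest: Novax compares 5, 3 and picks X; Labs Inc. would get 10.
- Hold: Novax compares 11, 7 and picks X; Labs Inc. would get 2.
Labs Inc.'s induced payoffs are 10, 2, so Labs Inc. commits to Invest. Subgame-perfect outcome: (Invest, X) with payoffs (10, 5).
Under simultaneous play:
Labs Inc.'s best replies: X→Invest; Y→Hold.
Novax's best replies: Invest→X; Hold→X.
The unique mutual best reply is (Invest, X), giving (10, 5).
Labs Inc.'s commitment gain: 10 − 10 = 0.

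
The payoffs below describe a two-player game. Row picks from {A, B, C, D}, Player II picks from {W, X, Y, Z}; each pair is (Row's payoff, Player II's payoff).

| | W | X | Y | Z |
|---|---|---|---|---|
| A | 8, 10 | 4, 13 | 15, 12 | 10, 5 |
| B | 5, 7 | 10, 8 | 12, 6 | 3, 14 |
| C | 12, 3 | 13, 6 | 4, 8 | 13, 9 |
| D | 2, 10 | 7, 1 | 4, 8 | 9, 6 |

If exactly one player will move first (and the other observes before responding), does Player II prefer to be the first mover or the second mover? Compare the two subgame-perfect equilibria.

first

If Row leads: Player II's best replies are A→X, B→Z, C→Z, D→W; Row's induced payoffs 4, 3, 13, 2; outcome (C, Z), payoffs (13, 9).
If Player II leads: Row's best replies are W→C, X→C, Y→A, Z→C; Player II's induced payoffs 3, 6, 12, 9; outcome (A, Y), payoffs (15, 12).
Player II gets 12 moving first and 9 moving second, so Player II prefers to move first.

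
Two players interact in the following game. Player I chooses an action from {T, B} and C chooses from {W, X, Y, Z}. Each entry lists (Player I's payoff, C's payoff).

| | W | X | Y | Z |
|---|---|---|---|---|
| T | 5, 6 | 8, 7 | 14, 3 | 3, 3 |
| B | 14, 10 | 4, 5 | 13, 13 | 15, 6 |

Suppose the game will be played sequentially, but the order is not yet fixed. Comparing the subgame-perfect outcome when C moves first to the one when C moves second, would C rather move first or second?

If Player I leads: C's best replies are T→X, B→Y; Player I's induced payoffs 8, 13; outcome (B, Y), payoffs (13, 13).
If C leads: Player I's best replies are W→B, X→T, Y→T, Z→B; C's induced payoffs 10, 7, 3, 6; outcome (B, W), payoffs (14, 10).
C gets 10 moving first and 13 moving second, so C prefers to move second.

second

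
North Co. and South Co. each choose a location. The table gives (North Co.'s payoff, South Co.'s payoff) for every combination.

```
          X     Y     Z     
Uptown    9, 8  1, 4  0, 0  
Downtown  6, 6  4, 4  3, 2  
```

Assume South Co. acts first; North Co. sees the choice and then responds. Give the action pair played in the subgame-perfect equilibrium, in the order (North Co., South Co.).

Solve by backward induction (South Co. leads).
- X: North Co. compares 9, 6 and picks Uptown; South Co. would get 8.
- Y: North Co. compares 1, 4 and picks Downtown; South Co. would get 4.
- Z: North Co. compares 0, 3 and picks Downtown; South Co. would get 2.
Among 8, 4, 2, the best is 8 at X. Subgame-perfect outcome: (Uptown, X) with payoffs (9, 8).

(Uptown, X)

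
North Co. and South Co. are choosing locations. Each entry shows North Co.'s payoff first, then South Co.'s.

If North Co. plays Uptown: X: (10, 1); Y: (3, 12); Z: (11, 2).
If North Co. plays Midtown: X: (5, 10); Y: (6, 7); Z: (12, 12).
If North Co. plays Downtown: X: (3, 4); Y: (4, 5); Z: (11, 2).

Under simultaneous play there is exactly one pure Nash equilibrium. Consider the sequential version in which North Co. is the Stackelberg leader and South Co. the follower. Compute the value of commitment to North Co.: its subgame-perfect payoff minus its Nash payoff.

South Co. best-responds to each possible North Co. move:
- Uptown: BR = Y, leader payoff 3.
- Midtown: BR = Z, leader payoff 12.
- Downtown: BR = Y, leader payoff 4.
Maximizing over 3, 12, 4, North Co. chooses Midtown. Subgame-perfect outcome: (Midtown, Z) with payoffs (12, 12).
Now find the simultaneous Nash equilibrium.
North Co.'s best replies: X→Uptown; Y→Midtown; Z→Midtown.
South Co.'s best replies: Uptown→Y; Midtown→Z; Downtown→Y.
Only (Midtown, Z) has each player best-responding; Nash payoffs (12, 12).
North Co.'s commitment gain: 12 − 12 = 0.

0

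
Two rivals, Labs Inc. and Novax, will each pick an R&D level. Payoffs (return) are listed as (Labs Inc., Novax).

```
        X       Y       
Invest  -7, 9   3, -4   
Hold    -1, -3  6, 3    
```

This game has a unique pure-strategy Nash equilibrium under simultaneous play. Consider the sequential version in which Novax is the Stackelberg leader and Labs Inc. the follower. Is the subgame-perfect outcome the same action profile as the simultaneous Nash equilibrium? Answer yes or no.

yes

Labs Inc. best-responds to each possible Novax move:
- X → Labs Inc. plays Hold (best of -7, -1); Novax gets -3.
- Y → Labs Inc. plays Hold (best of 3, 6); Novax gets 3.
Novax's induced payoffs are -3, 3, so Novax commits to Y. Subgame-perfect outcome: (Hold, Y) with payoffs (6, 3).
Under simultaneous play:
Labs Inc.'s best replies: X→Hold; Y→Hold.
Novax's best replies: Invest→X; Hold→Y.
Only (Hold, Y) has each player best-responding; Nash payoffs (6, 3).
Sequential outcome (Hold, Y) coincides with the Nash profile (Hold, Y).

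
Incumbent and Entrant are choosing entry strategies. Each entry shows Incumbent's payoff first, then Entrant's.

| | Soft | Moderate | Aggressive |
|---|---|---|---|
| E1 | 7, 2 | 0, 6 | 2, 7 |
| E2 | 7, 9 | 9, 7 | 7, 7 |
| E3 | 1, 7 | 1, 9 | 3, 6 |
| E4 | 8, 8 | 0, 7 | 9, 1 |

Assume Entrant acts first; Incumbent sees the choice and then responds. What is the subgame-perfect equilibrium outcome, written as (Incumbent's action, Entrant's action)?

(E4, Soft)

Solve by backward induction (Entrant leads).
- Soft → Incumbent plays E4 (best of 7, 7, 1, 8); Entrant gets 8.
- Moderate → Incumbent plays E2 (best of 0, 9, 1, 0); Entrant gets 7.
- Aggressive → Incumbent plays E4 (best of 2, 7, 3, 9); Entrant gets 1.
Entrant's induced payoffs are 8, 7, 1, so Entrant commits to Soft. Subgame-perfect outcome: (E4, Soft) with payoffs (8, 8).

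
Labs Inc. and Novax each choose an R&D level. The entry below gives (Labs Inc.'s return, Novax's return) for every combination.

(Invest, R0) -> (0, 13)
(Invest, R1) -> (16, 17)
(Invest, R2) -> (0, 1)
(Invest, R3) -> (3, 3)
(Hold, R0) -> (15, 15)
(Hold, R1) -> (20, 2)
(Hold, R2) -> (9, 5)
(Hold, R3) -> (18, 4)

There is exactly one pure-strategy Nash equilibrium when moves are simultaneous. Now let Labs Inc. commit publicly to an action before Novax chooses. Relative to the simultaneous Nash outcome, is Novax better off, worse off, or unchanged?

Work backward from Novax's decision.
- Invest → Novax plays R1 (best of 13, 17, 1, 3); Labs Inc. gets 16.
- Hold → Novax plays R0 (best of 15, 2, 5, 4); Labs Inc. gets 15.
Maximizing over 16, 15, Labs Inc. chooses Invest. Subgame-perfect outcome: (Invest, R1) with payoffs (16, 17).
For the simultaneous game, intersect best replies.
Labs Inc.'s best replies: R0→Hold; R1→Hold; R2→Hold; R3→Hold.
Novax's best replies: Invest→R1; Hold→R0.
The unique mutual best reply is (Hold, R0), giving (15, 15).
Novax earns 17 sequentially versus 15 at the Nash outcome: better off.

better off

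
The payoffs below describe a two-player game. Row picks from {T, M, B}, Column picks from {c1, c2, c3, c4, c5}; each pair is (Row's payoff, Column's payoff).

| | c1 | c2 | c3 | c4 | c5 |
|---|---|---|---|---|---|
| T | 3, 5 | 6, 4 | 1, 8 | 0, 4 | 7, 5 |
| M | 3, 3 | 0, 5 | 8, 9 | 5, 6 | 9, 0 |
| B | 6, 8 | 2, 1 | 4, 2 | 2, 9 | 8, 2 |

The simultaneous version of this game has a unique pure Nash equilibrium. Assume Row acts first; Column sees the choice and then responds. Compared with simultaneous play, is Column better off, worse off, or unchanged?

unchanged

Backward induction with Row moving first.
- T: Column compares 5, 4, 8, 4, 5 and picks c3; Row would get 1.
- M: Column compares 3, 5, 9, 6, 0 and picks c3; Row would get 8.
- B: Column compares 8, 1, 2, 9, 2 and picks c4; Row would get 2.
Among 1, 8, 2, the best is 8 at M. Subgame-perfect outcome: (M, c3) with payoffs (8, 9).
For the simultaneous game, intersect best replies.
Row's best replies: c1→B; c2→T; c3→M; c4→M; c5→M.
Column's best replies: T→c3; M→c3; B→c4.
The unique mutual best reply is (M, c3), giving (8, 9).
Column earns 9 sequentially versus 9 at the Nash outcome: unchanged.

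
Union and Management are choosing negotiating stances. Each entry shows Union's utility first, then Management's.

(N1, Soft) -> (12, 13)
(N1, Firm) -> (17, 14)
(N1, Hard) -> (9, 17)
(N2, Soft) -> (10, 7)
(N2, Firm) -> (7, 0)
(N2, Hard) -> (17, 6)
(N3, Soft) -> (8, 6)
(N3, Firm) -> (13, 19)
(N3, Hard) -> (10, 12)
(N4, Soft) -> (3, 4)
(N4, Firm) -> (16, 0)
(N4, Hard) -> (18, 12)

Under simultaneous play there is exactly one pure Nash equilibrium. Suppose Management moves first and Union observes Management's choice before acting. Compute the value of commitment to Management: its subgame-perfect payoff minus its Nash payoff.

2

Backward induction with Management moving first.
- Soft → Union plays N1 (best of 12, 10, 8, 3); Management gets 13.
- Firm → Union plays N1 (best of 17, 7, 13, 16); Management gets 14.
- Hard → Union plays N4 (best of 9, 17, 10, 18); Management gets 12.
Management's induced payoffs are 13, 14, 12, so Management commits to Firm. Subgame-perfect outcome: (N1, Firm) with payoffs (17, 14).
Under simultaneous play:
Union's best replies: Soft→N1; Firm→N1; Hard→N4.
Management's best replies: N1→Hard; N2→Soft; N3→Firm; N4→Hard.
The unique mutual best reply is (N4, Hard), giving (18, 12).
Management's commitment gain: 14 − 12 = 2.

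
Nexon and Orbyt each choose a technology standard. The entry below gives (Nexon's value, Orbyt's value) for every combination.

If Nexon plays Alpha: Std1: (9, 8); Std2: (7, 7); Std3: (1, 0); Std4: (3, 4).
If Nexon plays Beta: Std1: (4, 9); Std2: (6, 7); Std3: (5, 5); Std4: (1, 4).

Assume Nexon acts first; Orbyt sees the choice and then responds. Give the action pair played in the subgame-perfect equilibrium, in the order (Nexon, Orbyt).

Orbyt best-responds to each possible Nexon move:
- Alpha: BR = Std1, leader payoff 9.
- Beta: BR = Std1, leader payoff 4.
Among 9, 4, the best is 9 at Alpha. Subgame-perfect outcome: (Alpha, Std1) with payoffs (9, 8).

(Alpha, Std1)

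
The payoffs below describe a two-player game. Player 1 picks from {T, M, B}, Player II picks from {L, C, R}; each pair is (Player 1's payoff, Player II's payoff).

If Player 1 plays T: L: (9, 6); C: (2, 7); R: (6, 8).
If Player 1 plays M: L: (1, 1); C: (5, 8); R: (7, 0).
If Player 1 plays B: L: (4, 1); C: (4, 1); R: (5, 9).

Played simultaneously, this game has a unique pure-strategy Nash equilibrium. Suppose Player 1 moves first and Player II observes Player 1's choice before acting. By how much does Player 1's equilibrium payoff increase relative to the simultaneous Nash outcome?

1

Player II best-responds to each possible Player 1 move:
- T: Player II compares 6, 7, 8 and picks R; Player 1 would get 6.
- M: Player II compares 1, 8, 0 and picks C; Player 1 would get 5.
- B: Player II compares 1, 1, 9 and picks R; Player 1 would get 5.
Player 1's induced payoffs are 6, 5, 5, so Player 1 commits to T. Subgame-perfect outcome: (T, R) with payoffs (6, 8).
Under simultaneous play:
Player 1's best replies: L→T; C→M; R→M.
Player II's best replies: T→R; M→C; B→R.
The unique mutual best reply is (M, C), giving (5, 8).
Player 1's commitment gain: 6 − 5 = 1.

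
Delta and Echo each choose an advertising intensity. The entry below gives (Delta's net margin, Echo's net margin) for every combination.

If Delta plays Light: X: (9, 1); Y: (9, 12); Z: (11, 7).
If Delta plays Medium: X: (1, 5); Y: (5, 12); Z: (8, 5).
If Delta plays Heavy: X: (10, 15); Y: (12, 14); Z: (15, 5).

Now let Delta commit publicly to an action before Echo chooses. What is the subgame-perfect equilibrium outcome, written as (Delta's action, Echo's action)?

(Heavy, X)

Solve by backward induction (Delta leads).
- Light: Echo compares 1, 12, 7 and picks Y; Delta would get 9.
- Medium: Echo compares 5, 12, 5 and picks Y; Delta would get 5.
- Heavy: Echo compares 15, 14, 5 and picks X; Delta would get 10.
Delta's induced payoffs are 9, 5, 10, so Delta commits to Heavy. Subgame-perfect outcome: (Heavy, X) with payoffs (10, 15).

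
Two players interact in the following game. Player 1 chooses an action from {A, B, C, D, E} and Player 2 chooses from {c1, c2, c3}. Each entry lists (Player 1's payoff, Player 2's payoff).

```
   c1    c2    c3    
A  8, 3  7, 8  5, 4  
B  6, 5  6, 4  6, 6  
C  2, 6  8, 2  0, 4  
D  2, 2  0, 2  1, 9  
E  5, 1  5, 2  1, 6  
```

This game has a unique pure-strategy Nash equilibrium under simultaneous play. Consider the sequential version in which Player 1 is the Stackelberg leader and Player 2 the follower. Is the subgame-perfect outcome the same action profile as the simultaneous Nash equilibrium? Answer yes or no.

Backward induction with Player 1 moving first.
- A: Player 2 compares 3, 8, 4 and picks c2; Player 1 would get 7.
- B: Player 2 compares 5, 4, 6 and picks c3; Player 1 would get 6.
- C: Player 2 compares 6, 2, 4 and picks c1; Player 1 would get 2.
- D: Player 2 compares 2, 2, 9 and picks c3; Player 1 would get 1.
- E: Player 2 compares 1, 2, 6 and picks c3; Player 1 would get 1.
Player 1's induced payoffs are 7, 6, 2, 1, 1, so Player 1 commits to A. Subgame-perfect outcome: (A, c2) with payoffs (7, 8).
For the simultaneous game, intersect best replies.
Player 1's best replies: c1→A; c2→C; c3→B.
Player 2's best replies: A→c2; B→c3; C→c1; D→c3; E→c3.
The unique mutual best reply is (B, c3), giving (6, 6).
Sequential outcome (A, c2) differs from the Nash profile (B, c3).

no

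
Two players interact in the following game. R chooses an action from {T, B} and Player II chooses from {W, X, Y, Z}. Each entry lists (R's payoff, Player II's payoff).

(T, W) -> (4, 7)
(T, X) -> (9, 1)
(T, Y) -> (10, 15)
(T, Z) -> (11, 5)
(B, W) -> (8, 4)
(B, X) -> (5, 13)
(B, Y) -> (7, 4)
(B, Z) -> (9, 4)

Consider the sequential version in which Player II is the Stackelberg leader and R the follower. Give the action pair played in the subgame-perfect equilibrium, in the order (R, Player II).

(T, Y)

R best-responds to each possible Player II move:
- W: BR = B, leader payoff 4.
- X: BR = T, leader payoff 1.
- Y: BR = T, leader payoff 15.
- Z: BR = T, leader payoff 5.
Among 4, 1, 15, 5, the best is 15 at Y. Subgame-perfect outcome: (T, Y) with payoffs (10, 15).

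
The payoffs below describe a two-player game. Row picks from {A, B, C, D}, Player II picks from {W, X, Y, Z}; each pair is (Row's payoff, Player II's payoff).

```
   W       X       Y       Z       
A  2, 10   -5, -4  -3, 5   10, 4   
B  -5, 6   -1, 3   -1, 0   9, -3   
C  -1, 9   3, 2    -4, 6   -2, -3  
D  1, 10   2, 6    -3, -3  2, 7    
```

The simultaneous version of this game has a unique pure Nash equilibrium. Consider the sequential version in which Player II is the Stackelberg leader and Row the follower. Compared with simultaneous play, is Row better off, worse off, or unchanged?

Solve by backward induction (Player II leads).
- W → Row plays A (best of 2, -5, -1, 1); Player II gets 10.
- X → Row plays C (best of -5, -1, 3, 2); Player II gets 2.
- Y → Row plays B (best of -3, -1, -4, -3); Player II gets 0.
- Z → Row plays A (best of 10, 9, -2, 2); Player II gets 4.
Maximizing over 10, 2, 0, 4, Player II chooses W. Subgame-perfect outcome: (A, W) with payoffs (2, 10).
For the simultaneous game, intersect best replies.
Row's best replies: W→A; X→C; Y→B; Z→A.
Player II's best replies: A→W; B→W; C→W; D→W.
Only (A, W) has each player best-responding; Nash payoffs (2, 10).
Row earns 2 sequentially versus 2 at the Nash outcome: unchanged.

unchanged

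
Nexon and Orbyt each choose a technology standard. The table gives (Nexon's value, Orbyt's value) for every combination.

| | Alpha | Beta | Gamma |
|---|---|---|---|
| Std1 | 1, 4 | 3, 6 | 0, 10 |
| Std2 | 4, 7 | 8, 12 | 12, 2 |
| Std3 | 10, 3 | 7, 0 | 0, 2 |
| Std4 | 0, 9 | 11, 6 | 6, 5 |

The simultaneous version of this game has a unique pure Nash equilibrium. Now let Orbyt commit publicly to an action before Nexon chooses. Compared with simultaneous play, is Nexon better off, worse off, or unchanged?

better off

Work backward from Nexon's decision.
- Alpha → Nexon plays Std3 (best of 1, 4, 10, 0); Orbyt gets 3.
- Beta → Nexon plays Std4 (best of 3, 8, 7, 11); Orbyt gets 6.
- Gamma → Nexon plays Std2 (best of 0, 12, 0, 6); Orbyt gets 2.
Maximizing over 3, 6, 2, Orbyt chooses Beta. Subgame-perfect outcome: (Std4, Beta) with payoffs (11, 6).
Under simultaneous play:
Nexon's best replies: Alpha→Std3; Beta→Std4; Gamma→Std2.
Orbyt's best replies: Std1→Gamma; Std2→Beta; Std3→Alpha; Std4→Alpha.
The unique mutual best reply is (Std3, Alpha), giving (10, 3).
Nexon earns 11 sequentially versus 10 at the Nash outcome: better off.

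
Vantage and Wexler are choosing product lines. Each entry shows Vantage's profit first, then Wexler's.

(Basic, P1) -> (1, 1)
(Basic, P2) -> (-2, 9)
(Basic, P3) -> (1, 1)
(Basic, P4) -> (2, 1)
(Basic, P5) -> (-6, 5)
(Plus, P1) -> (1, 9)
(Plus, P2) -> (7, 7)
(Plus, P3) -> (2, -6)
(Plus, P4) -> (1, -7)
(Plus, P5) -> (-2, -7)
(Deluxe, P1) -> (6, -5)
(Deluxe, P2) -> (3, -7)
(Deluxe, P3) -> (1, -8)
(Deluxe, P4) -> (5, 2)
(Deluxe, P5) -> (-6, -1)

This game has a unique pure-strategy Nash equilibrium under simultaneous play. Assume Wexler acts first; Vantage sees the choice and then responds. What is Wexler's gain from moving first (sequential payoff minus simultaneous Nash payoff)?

Solve by backward induction (Wexler leads).
- P1 → Vantage plays Deluxe (best of 1, 1, 6); Wexler gets -5.
- P2 → Vantage plays Plus (best of -2, 7, 3); Wexler gets 7.
- P3 → Vantage plays Plus (best of 1, 2, 1); Wexler gets -6.
- P4 → Vantage plays Deluxe (best of 2, 1, 5); Wexler gets 2.
- P5 → Vantage plays Plus (best of -6, -2, -6); Wexler gets -7.
Maximizing over -5, 7, -6, 2, -7, Wexler chooses P2. Subgame-perfect outcome: (Plus, P2) with payoffs (7, 7).
Now find the simultaneous Nash equilibrium.
Vantage's best replies: P1→Deluxe; P2→Plus; P3→Plus; P4→Deluxe; P5→Plus.
Wexler's best replies: Basic→P2; Plus→P1; Deluxe→P4.
Only (Deluxe, P4) has each player best-responding; Nash payoffs (5, 2).
Wexler's commitment gain: 7 − 2 = 5.

5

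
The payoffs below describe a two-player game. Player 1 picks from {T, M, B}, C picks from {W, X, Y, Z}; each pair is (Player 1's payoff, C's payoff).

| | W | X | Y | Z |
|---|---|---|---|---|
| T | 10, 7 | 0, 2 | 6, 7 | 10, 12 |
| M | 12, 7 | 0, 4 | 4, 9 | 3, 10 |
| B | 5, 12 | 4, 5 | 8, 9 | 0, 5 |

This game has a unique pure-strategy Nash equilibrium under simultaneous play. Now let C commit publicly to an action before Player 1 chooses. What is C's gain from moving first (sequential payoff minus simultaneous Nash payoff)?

Work backward from Player 1's decision.
- W → Player 1 plays M (best of 10, 12, 5); C gets 7.
- X → Player 1 plays B (best of 0, 0, 4); C gets 5.
- Y → Player 1 plays B (best of 6, 4, 8); C gets 9.
- Z → Player 1 plays T (best of 10, 3, 0); C gets 12.
Among 7, 5, 9, 12, the best is 12 at Z. Subgame-perfect outcome: (T, Z) with payoffs (10, 12).
For the simultaneous game, intersect best replies.
Player 1's best replies: W→M; X→B; Y→B; Z→T.
C's best replies: T→Z; M→Z; B→W.
Only (T, Z) has each player best-responding; Nash payoffs (10, 12).
C's commitment gain: 12 − 12 = 0.

0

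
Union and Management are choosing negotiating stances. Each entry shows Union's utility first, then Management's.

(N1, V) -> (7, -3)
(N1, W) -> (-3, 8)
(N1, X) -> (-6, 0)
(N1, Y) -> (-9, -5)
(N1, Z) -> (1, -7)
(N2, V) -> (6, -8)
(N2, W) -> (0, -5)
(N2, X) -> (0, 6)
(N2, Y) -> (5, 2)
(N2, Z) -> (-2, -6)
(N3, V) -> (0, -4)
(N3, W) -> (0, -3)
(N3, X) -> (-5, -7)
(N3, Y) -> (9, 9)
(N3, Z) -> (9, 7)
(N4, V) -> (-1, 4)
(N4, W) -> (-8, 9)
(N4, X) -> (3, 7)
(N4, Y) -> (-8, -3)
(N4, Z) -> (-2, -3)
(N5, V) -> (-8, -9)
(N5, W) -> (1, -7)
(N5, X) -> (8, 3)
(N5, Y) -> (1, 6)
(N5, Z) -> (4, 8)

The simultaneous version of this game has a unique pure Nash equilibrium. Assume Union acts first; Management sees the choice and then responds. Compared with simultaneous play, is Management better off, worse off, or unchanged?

unchanged

Management best-responds to each possible Union move:
- N1: Management compares -3, 8, 0, -5, -7 and picks W; Union would get -3.
- N2: Management compares -8, -5, 6, 2, -6 and picks X; Union would get 0.
- N3: Management compares -4, -3, -7, 9, 7 and picks Y; Union would get 9.
- N4: Management compares 4, 9, 7, -3, -3 and picks W; Union would get -8.
- N5: Management compares -9, -7, 3, 6, 8 and picks Z; Union would get 4.
Among -3, 0, 9, -8, 4, the best is 9 at N3. Subgame-perfect outcome: (N3, Y) with payoffs (9, 9).
Under simultaneous play:
Union's best replies: V→N1; W→N5; X→N5; Y→N3; Z→N3.
Management's best replies: N1→W; N2→X; N3→Y; N4→W; N5→Z.
The unique mutual best reply is (N3, Y), giving (9, 9).
Management earns 9 sequentially versus 9 at the Nash outcome: unchanged.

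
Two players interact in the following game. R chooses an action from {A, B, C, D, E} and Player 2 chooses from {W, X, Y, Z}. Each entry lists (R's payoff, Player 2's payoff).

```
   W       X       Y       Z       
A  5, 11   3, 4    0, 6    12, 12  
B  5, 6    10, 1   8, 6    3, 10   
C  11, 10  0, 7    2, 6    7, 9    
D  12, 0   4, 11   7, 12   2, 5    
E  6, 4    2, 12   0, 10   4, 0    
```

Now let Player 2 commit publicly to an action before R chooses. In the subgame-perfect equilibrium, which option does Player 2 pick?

Z

R best-responds to each possible Player 2 move:
- W: BR = D, leader payoff 0.
- X: BR = B, leader payoff 1.
- Y: BR = B, leader payoff 6.
- Z: BR = A, leader payoff 12.
Among 0, 1, 6, 12, the best is 12 at Z. Subgame-perfect outcome: (A, Z) with payoffs (12, 12).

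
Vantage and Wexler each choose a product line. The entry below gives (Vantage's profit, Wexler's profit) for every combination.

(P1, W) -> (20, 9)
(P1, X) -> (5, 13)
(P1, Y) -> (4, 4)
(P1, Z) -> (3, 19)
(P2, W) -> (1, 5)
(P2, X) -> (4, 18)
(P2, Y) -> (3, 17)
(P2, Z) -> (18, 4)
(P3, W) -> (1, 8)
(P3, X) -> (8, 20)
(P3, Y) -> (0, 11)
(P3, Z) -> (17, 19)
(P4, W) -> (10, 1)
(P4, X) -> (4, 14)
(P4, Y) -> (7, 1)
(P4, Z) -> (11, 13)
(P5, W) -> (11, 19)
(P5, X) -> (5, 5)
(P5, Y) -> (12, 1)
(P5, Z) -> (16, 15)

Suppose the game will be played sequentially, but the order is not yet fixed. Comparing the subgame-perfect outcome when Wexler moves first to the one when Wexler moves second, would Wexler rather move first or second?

first

If Vantage leads: Wexler's best replies are P1→Z, P2→X, P3→X, P4→X, P5→W; Vantage's induced payoffs 3, 4, 8, 4, 11; outcome (P5, W), payoffs (11, 19).
If Wexler leads: Vantage's best replies are W→P1, X→P3, Y→P5, Z→P2; Wexler's induced payoffs 9, 20, 1, 4; outcome (P3, X), payoffs (8, 20).
Wexler gets 20 moving first and 19 moving second, so Wexler prefers to move first.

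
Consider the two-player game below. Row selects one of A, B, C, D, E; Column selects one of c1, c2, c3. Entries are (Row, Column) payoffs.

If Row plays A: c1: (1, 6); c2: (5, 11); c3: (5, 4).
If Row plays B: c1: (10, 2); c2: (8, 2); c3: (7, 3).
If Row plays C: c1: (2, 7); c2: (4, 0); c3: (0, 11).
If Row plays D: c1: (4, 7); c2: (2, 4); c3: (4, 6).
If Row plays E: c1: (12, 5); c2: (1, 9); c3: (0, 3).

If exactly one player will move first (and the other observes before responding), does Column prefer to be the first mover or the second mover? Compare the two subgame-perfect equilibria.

first

If Row leads: Column's best replies are A→c2, B→c3, C→c3, D→c1, E→c2; Row's induced payoffs 5, 7, 0, 4, 1; outcome (B, c3), payoffs (7, 3).
If Column leads: Row's best replies are c1→E, c2→B, c3→B; Column's induced payoffs 5, 2, 3; outcome (E, c1), payoffs (12, 5).
Column gets 5 moving first and 3 moving second, so Column prefers to move first.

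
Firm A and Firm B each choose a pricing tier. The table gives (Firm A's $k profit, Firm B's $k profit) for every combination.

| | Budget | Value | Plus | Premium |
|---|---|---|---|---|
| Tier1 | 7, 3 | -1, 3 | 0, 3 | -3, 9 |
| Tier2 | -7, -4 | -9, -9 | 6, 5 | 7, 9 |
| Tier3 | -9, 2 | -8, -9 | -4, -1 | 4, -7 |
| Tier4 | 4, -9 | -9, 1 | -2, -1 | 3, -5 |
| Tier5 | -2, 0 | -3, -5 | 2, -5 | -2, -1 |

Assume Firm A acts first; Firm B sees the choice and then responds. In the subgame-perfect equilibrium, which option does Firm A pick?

Firm B best-responds to each possible Firm A move:
- Tier1: Firm B compares 3, 3, 3, 9 and picks Premium; Firm A would get -3.
- Tier2: Firm B compares -4, -9, 5, 9 and picks Premium; Firm A would get 7.
- Tier3: Firm B compares 2, -9, -1, -7 and picks Budget; Firm A would get -9.
- Tier4: Firm B compares -9, 1, -1, -5 and picks Value; Firm A would get -9.
- Tier5: Firm B compares 0, -5, -5, -1 and picks Budget; Firm A would get -2.
Among -3, 7, -9, -9, -2, the best is 7 at Tier2. Subgame-perfect outcome: (Tier2, Premium) with payoffs (7, 9).

Tier2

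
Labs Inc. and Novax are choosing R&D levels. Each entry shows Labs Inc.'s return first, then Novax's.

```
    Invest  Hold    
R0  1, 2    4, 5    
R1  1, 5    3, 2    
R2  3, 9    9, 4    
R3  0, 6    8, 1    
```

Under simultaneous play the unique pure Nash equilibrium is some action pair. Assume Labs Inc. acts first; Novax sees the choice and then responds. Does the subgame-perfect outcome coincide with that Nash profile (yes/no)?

no

Solve by backward induction (Labs Inc. leads).
- R0: BR = Hold, leader payoff 4.
- R1: BR = Invest, leader payoff 1.
- R2: BR = Invest, leader payoff 3.
- R3: BR = Invest, leader payoff 0.
Among 4, 1, 3, 0, the best is 4 at R0. Subgame-perfect outcome: (R0, Hold) with payoffs (4, 5).
Under simultaneous play:
Labs Inc.'s best replies: Invest→R2; Hold→R2.
Novax's best replies: R0→Hold; R1→Invest; R2→Invest; R3→Invest.
Only (R2, Invest) has each player best-responding; Nash payoffs (3, 9).
Sequential outcome (R0, Hold) differs from the Nash profile (R2, Invest).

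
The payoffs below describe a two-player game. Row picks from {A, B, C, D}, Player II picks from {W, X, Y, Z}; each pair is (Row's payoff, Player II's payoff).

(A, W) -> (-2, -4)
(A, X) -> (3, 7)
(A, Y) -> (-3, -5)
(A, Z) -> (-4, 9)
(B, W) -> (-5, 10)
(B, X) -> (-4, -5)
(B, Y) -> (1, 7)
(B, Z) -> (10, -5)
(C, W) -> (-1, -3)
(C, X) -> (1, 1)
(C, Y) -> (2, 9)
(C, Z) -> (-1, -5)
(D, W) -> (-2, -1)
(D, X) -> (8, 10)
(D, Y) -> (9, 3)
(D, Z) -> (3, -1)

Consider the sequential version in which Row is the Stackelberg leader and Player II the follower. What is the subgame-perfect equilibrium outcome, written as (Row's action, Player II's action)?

Work backward from Player II's decision.
- A → Player II plays Z (best of -4, 7, -5, 9); Row gets -4.
- B → Player II plays W (best of 10, -5, 7, -5); Row gets -5.
- C → Player II plays Y (best of -3, 1, 9, -5); Row gets 2.
- D → Player II plays X (best of -1, 10, 3, -1); Row gets 8.
Row's induced payoffs are -4, -5, 2, 8, so Row commits to D. Subgame-perfect outcome: (D, X) with payoffs (8, 10).

(D, X)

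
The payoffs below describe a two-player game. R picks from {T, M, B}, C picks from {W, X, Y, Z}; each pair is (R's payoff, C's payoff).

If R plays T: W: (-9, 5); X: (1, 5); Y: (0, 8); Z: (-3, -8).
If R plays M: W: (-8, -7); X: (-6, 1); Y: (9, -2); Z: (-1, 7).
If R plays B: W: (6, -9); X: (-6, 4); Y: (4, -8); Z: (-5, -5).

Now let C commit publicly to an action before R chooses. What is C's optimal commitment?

Work backward from R's decision.
- W → R plays B (best of -9, -8, 6); C gets -9.
- X → R plays T (best of 1, -6, -6); C gets 5.
- Y → R plays M (best of 0, 9, 4); C gets -2.
- Z → R plays M (best of -3, -1, -5); C gets 7.
C's induced payoffs are -9, 5, -2, 7, so C commits to Z. Subgame-perfect outcome: (M, Z) with payoffs (-1, 7).

Z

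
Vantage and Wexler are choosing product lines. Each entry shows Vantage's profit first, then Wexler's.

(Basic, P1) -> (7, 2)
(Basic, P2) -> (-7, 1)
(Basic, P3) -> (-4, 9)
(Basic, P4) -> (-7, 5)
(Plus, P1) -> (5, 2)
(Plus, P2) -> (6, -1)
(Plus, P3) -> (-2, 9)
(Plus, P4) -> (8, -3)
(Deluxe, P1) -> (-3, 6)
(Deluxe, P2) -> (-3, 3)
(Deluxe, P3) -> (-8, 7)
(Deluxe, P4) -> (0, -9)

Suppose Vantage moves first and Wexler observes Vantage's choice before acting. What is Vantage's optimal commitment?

Plus

Backward induction with Vantage moving first.
- Basic → Wexler plays P3 (best of 2, 1, 9, 5); Vantage gets -4.
- Plus → Wexler plays P3 (best of 2, -1, 9, -3); Vantage gets -2.
- Deluxe → Wexler plays P3 (best of 6, 3, 7, -9); Vantage gets -8.
Among -4, -2, -8, the best is -2 at Plus. Subgame-perfect outcome: (Plus, P3) with payoffs (-2, 9).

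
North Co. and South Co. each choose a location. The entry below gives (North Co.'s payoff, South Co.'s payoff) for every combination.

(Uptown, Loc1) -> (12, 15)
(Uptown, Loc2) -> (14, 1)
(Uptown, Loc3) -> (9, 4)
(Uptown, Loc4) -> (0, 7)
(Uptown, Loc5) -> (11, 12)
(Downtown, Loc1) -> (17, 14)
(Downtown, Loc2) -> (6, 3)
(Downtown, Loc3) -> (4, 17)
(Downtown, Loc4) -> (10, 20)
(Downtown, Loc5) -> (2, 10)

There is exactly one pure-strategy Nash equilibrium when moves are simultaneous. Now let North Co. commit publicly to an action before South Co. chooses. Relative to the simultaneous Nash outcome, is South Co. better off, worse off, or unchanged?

worse off

Solve by backward induction (North Co. leads).
- Uptown: BR = Loc1, leader payoff 12.
- Downtown: BR = Loc4, leader payoff 10.
Among 12, 10, the best is 12 at Uptown. Subgame-perfect outcome: (Uptown, Loc1) with payoffs (12, 15).
For the simultaneous game, intersect best replies.
North Co.'s best replies: Loc1→Downtown; Loc2→Uptown; Loc3→Uptown; Loc4→Downtown; Loc5→Uptown.
South Co.'s best replies: Uptown→Loc1; Downtown→Loc4.
Only (Downtown, Loc4) has each player best-responding; Nash payoffs (10, 20).
South Co. earns 15 sequentially versus 20 at the Nash outcome: worse off.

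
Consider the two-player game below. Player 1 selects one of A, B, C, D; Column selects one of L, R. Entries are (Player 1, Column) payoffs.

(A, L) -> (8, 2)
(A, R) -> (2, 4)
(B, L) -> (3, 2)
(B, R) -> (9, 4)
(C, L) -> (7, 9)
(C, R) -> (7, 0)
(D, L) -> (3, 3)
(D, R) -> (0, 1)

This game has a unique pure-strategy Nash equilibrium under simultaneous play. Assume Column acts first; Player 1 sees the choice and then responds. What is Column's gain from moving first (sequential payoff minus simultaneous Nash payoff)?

0

Player 1 best-responds to each possible Column move:
- L → Player 1 plays A (best of 8, 3, 7, 3); Column gets 2.
- R → Player 1 plays B (best of 2, 9, 7, 0); Column gets 4.
Column's induced payoffs are 2, 4, so Column commits to R. Subgame-perfect outcome: (B, R) with payoffs (9, 4).
Under simultaneous play:
Player 1's best replies: L→A; R→B.
Column's best replies: A→R; B→R; C→L; D→L.
The unique mutual best reply is (B, R), giving (9, 4).
Column's commitment gain: 4 − 4 = 0.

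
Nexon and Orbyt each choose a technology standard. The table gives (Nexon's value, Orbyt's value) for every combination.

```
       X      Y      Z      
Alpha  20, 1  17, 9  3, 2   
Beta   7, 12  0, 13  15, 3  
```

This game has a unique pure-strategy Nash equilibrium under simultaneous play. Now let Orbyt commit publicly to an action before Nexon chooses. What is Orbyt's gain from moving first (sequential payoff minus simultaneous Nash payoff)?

0

Backward induction with Orbyt moving first.
- X: BR = Alpha, leader payoff 1.
- Y: BR = Alpha, leader payoff 9.
- Z: BR = Beta, leader payoff 3.
Maximizing over 1, 9, 3, Orbyt chooses Y. Subgame-perfect outcome: (Alpha, Y) with payoffs (17, 9).
For the simultaneous game, intersect best replies.
Nexon's best replies: X→Alpha; Y→Alpha; Z→Beta.
Orbyt's best replies: Alpha→Y; Beta→Y.
Only (Alpha, Y) has each player best-responding; Nash payoffs (17, 9).
Orbyt's commitment gain: 9 − 9 = 0.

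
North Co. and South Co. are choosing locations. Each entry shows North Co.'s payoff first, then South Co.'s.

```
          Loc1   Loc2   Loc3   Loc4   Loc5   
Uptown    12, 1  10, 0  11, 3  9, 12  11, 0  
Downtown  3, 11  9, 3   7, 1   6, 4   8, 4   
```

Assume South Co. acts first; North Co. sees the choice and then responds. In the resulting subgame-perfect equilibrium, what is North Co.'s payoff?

Solve by backward induction (South Co. leads).
- Loc1: BR = Uptown, leader payoff 1.
- Loc2: BR = Uptown, leader payoff 0.
- Loc3: BR = Uptown, leader payoff 3.
- Loc4: BR = Uptown, leader payoff 12.
- Loc5: BR = Uptown, leader payoff 0.
South Co.'s induced payoffs are 1, 0, 3, 12, 0, so South Co. commits to Loc4. Subgame-perfect outcome: (Uptown, Loc4) with payoffs (9, 12).

9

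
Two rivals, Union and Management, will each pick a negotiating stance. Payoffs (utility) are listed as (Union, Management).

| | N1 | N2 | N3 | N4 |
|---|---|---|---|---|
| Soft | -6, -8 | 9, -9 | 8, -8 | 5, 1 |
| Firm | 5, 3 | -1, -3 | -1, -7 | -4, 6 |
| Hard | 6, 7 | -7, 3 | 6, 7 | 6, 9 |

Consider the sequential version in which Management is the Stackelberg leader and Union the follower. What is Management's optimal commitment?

Solve by backward induction (Management leads).
- N1: BR = Hard, leader payoff 7.
- N2: BR = Soft, leader payoff -9.
- N3: BR = Soft, leader payoff -8.
- N4: BR = Hard, leader payoff 9.
Maximizing over 7, -9, -8, 9, Management chooses N4. Subgame-perfect outcome: (Hard, N4) with payoffs (6, 9).

N4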